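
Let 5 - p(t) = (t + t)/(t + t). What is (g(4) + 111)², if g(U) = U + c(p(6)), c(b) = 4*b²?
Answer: 32041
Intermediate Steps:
p(t) = 4 (p(t) = 5 - (t + t)/(t + t) = 5 - 2*t/(2*t) = 5 - 2*t*1/(2*t) = 5 - 1*1 = 5 - 1 = 4)
g(U) = 64 + U (g(U) = U + 4*4² = U + 4*16 = U + 64 = 64 + U)
(g(4) + 111)² = ((64 + 4) + 111)² = (68 + 111)² = 179² = 32041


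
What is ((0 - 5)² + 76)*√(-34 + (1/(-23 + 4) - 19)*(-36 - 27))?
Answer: 404*√26315/19 ≈ 3449.3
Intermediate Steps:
((0 - 5)² + 76)*√(-34 + (1/(-23 + 4) - 19)*(-36 - 27)) = ((-5)² + 76)*√(-34 + (1/(-19) - 19)*(-63)) = (25 + 76)*√(-34 + (-1/19 - 19)*(-63)) = 101*√(-34 - 362/19*(-63)) = 101*√(-34 + 22806/19) = 101*√(22160/19) = 101*(4*√26315/19) = 404*√26315/19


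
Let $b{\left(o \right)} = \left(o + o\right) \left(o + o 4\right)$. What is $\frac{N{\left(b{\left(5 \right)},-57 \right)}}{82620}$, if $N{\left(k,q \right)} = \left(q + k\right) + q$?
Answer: $\frac{2}{1215} \approx 0.0016461$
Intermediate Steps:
$b{\left(o \right)} = 10 o^{2}$ ($b{\left(o \right)} = 2 o \left(o + 4 o\right) = 2 o 5 o = 10 o^{2}$)
$N{\left(k,q \right)} = k + 2 q$ ($N{\left(k,q \right)} = \left(k + q\right) + q = k + 2 q$)
$\frac{N{\left(b{\left(5 \right)},-57 \right)}}{82620} = \frac{10 \cdot 5^{2} + 2 \left(-57\right)}{82620} = \left(10 \cdot 25 - 114\right) \frac{1}{82620} = \left(250 - 114\right) \frac{1}{82620} = 136 \cdot \frac{1}{82620} = \frac{2}{1215}$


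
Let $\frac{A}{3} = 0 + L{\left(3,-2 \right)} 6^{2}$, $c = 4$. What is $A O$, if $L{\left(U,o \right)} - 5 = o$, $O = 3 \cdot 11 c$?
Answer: $42768$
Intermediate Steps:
$O = 132$ ($O = 3 \cdot 11 \cdot 4 = 33 \cdot 4 = 132$)
$L{\left(U,o \right)} = 5 + o$
$A = 324$ ($A = 3 \left(0 + \left(5 - 2\right) 6^{2}\right) = 3 \left(0 + 3 \cdot 36\right) = 3 \left(0 + 108\right) = 3 \cdot 108 = 324$)
$A O = 324 \cdot 132 = 42768$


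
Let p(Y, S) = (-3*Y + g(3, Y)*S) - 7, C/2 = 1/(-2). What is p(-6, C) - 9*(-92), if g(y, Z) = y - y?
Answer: 839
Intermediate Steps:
C = -1 (C = 2/(-2) = 2*(-½) = -1)
g(y, Z) = 0
p(Y, S) = -7 - 3*Y (p(Y, S) = (-3*Y + 0*S) - 7 = (-3*Y + 0) - 7 = -3*Y - 7 = -7 - 3*Y)
p(-6, C) - 9*(-92) = (-7 - 3*(-6)) - 9*(-92) = (-7 + 18) + 828 = 11 + 828 = 839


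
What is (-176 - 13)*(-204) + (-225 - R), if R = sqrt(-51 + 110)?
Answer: 38331 - sqrt(59) ≈ 38323.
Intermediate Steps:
R = sqrt(59) ≈ 7.6811
(-176 - 13)*(-204) + (-225 - R) = (-176 - 13)*(-204) + (-225 - sqrt(59)) = -189*(-204) + (-225 - sqrt(59)) = 38556 + (-225 - sqrt(59)) = 38331 - sqrt(59)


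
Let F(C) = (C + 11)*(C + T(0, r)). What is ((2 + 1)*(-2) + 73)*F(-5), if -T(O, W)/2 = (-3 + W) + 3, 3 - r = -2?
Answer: -6030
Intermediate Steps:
r = 5 (r = 3 - 1*(-2) = 3 + 2 = 5)
T(O, W) = -2*W (T(O, W) = -2*((-3 + W) + 3) = -2*W)
F(C) = (-10 + C)*(11 + C) (F(C) = (C + 11)*(C - 2*5) = (11 + C)*(C - 10) = (11 + C)*(-10 + C) = (-10 + C)*(11 + C))
((2 + 1)*(-2) + 73)*F(-5) = ((2 + 1)*(-2) + 73)*(-110 - 5 + (-5)²) = (3*(-2) + 73)*(-110 - 5 + 25) = (-6 + 73)*(-90) = 67*(-90) = -6030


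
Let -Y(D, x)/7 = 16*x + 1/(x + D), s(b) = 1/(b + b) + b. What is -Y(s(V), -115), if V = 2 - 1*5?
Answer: -9131962/709 ≈ -12880.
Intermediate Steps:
V = -3 (V = 2 - 5 = -3)
s(b) = b + 1/(2*b) (s(b) = 1/(2*b) + b = b + 1/(2*b))
Y(D, x) = -112*x - 7/(D + x) (Y(D, x) = -7*(16*x + 1/(x + D)) = -7*(16*x + 1/(D + x)) = -7*(1/(D + x) + 16*x) = -112*x - 7/(D + x))
-Y(s(V), -115) = -7*(-1 - 16*(-115)**2 - 16*(-3 + (1/2)/(-3))*(-115))/((-3 + (1/2)/(-3)) - 115) = -7*(-1 - 16*13225 - 16*(-3 + (1/2)*(-1/3))*(-115))/((-3 + (1/2)*(-1/3)) - 115) = -7*(-1 - 211600 - 16*(-3 - 1/6)*(-115))/((-3 - 1/6) - 115) = -7*(-1 - 211600 - 16*(-19/6)*(-115))/(-19/6 - 115) = -7*(-1 - 211600 - 17480/3)/(-709/6) = -7*(-6)*(-652283)/(709*3) = -1*9131962/709 = -9131962/709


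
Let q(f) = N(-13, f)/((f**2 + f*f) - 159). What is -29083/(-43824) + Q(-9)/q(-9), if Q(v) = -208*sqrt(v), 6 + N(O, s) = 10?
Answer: 29083/43824 - 468*I ≈ 0.66363 - 468.0*I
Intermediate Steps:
N(O, s) = 4 (N(O, s) = -6 + 10 = 4)
q(f) = 4/(-159 + 2*f**2) (q(f) = 4/((f**2 + f*f) - 159) = 4/((f**2 + f**2) - 159) = 4/(2*f**2 - 159) = 4/(-159 + 2*f**2))
-29083/(-43824) + Q(-9)/q(-9) = -29083/(-43824) + (-624*I)/((4/(-159 + 2*(-9)**2))) = -29083*(-1/43824) + (-624*I)/((4/(-159 + 2*81))) = 29083/43824 + (-624*I)/((4/(-159 + 162))) = 29083/43824 + (-624*I)/((4/3)) = 29083/43824 + (-624*I)/((4*(1/3))) = 29083/43824 + (-624*I)/(4/3) = 29083/43824 - 624*I*(3/4) = 29083/43824 - 468*I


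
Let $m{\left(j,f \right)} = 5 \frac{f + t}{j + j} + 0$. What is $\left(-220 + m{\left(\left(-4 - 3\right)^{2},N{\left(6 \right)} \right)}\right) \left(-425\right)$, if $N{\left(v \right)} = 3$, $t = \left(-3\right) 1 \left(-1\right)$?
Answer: $\frac{4575125}{49} \approx 93370.0$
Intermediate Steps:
$t = 3$ ($t = \left(-3\right) \left(-1\right) = 3$)
$m{\left(j,f \right)} = \frac{5 \left(3 + f\right)}{2 j}$ ($m{\left(j,f \right)} = 5 \frac{f + 3}{j + j} + 0 = 5 \frac{3 + f}{2 j} + 0 = \frac{5 \left(3 + f\right)}{2 j} + 0 = \frac{5 \left(3 + f\right)}{2 j}$)
$\left(-220 + m{\left(\left(-4 - 3\right)^{2},N{\left(6 \right)} \right)}\right) \left(-425\right) = \left(-220 + \frac{5 \left(3 + 3\right)}{2 \left(-4 - 3\right)^{2}}\right) \left(-425\right) = \left(-220 + \frac{5}{2} \frac{1}{\left(-7\right)^{2}} \cdot 6\right) \left(-425\right) = \left(-220 + \frac{5}{2} \cdot \frac{1}{49} \cdot 6\right) \left(-425\right) = \left(-220 + \frac{15}{49}\right) \left(-425\right) = \left(- \frac{10765}{49}\right) \left(-425\right) = \frac{4575125}{49}$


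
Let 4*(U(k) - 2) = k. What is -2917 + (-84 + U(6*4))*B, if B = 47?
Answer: -6489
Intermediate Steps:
U(k) = 2 + k/4
-2917 + (-84 + U(6*4))*B = -2917 + (-84 + (2 + (6*4)/4))*47 = -2917 + (-84 + (2 + (1/4)*24))*47 = -2917 + (-84 + (2 + 6))*47 = -2917 + (-84 + 8)*47 = -2917 - 76*47 = -2917 - 3572 = -6489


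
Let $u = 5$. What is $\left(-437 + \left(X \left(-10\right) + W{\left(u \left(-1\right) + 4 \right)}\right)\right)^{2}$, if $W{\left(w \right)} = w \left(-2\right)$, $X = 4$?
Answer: $225625$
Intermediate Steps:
$W{\left(w \right)} = - 2 w$
$\left(-437 + \left(X \left(-10\right) + W{\left(u \left(-1\right) + 4 \right)}\right)\right)^{2} = \left(-437 - \left(40 + 2 \left(5 \left(-1\right) + 4\right)\right)\right)^{2} = \left(-437 - \left(40 + 2 \left(-5 + 4\right)\right)\right)^{2} = \left(-437 - 38\right)^{2} = \left(-475\right)^{2} = 225625$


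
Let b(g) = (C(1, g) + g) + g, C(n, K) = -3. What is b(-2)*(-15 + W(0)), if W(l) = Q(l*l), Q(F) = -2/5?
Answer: 539/5 ≈ 107.80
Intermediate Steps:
b(g) = -3 + 2*g (b(g) = (-3 + g) + g = -3 + 2*g)
Q(F) = -⅖ (Q(F) = -2*⅕ = -⅖)
W(l) = -⅖
b(-2)*(-15 + W(0)) = (-3 + 2*(-2))*(-15 - ⅖) = (-3 - 4)*(-77/5) = -7*(-77/5) = 539/5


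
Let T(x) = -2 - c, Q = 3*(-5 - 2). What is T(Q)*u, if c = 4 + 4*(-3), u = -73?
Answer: -438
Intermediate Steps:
Q = -21 (Q = 3*(-7) = -21)
c = -8 (c = 4 - 12 = -8)
T(x) = 6 (T(x) = -2 - 1*(-8) = -2 + 8 = 6)
T(Q)*u = 6*(-73) = -438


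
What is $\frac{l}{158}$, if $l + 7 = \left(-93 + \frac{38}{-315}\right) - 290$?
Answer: $- \frac{61444}{24885} \approx -2.4691$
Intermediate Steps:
$l = - \frac{122888}{315}$ ($l = -7 - \left(383 + \frac{38}{315}\right) = -7 + \left(\left(-93 + 38 \left(- \frac{1}{315}\right)\right) - 290\right) = -7 - \frac{120683}{315} = - \frac{122888}{315} \approx -390.12$)
$\frac{l}{158} = - \frac{122888}{315 \cdot 158} = \left(- \frac{122888}{315}\right) \frac{1}{158} = - \frac{61444}{24885}$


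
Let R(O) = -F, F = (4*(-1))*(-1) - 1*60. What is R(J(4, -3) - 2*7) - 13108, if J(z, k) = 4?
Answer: -13052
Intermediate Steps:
F = -56 (F = -4*(-1) - 60 = 4 - 60 = -56)
R(O) = 56 (R(O) = -1*(-56) = 56)
R(J(4, -3) - 2*7) - 13108 = 56 - 13108 = -13052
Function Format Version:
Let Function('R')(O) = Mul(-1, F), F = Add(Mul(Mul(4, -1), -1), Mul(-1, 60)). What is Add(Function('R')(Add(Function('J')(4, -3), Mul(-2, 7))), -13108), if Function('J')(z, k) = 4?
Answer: -13052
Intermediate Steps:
F = -56 (F = Add(Mul(-4, -1), -60) = Add(4, -60) = -56)
Function('R')(O) = 56 (Function('R')(O) = Mul(-1, -56) = 56)
Add(Function('R')(Add(Function('J')(4, -3), Mul(-2, 7))), -13108) = Add(56, -13108) = -13052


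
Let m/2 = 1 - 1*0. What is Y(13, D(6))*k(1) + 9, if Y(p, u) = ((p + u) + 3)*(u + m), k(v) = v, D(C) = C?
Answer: 185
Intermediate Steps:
m = 2 (m = 2*(1 - 1*0) = 2*(1 + 0) = 2*1 = 2)
Y(p, u) = (2 + u)*(3 + p + u) (Y(p, u) = ((p + u) + 3)*(u + 2) = (3 + p + u)*(2 + u) = (2 + u)*(3 + p + u))
Y(13, D(6))*k(1) + 9 = (6 + 6**2 + 2*13 + 5*6 + 13*6)*1 + 9 = (6 + 36 + 26 + 30 + 78)*1 + 9 = 176*1 + 9 = 176 + 9 = 185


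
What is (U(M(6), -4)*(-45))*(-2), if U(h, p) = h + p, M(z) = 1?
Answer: -270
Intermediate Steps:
(U(M(6), -4)*(-45))*(-2) = ((1 - 4)*(-45))*(-2) = -3*(-45)*(-2) = 135*(-2) = -270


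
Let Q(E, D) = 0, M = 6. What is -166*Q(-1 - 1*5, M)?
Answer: 0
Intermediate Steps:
-166*Q(-1 - 1*5, M) = -166*0 = 0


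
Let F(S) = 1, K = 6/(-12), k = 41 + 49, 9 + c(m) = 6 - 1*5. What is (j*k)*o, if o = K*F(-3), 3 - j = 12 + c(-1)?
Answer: 45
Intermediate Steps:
c(m) = -8 (c(m) = -9 + (6 - 1*5) = -9 + (6 - 5) = -9 + 1 = -8)
k = 90
K = -1/2 (K = 6*(-1/12) = -1/2 ≈ -0.50000)
j = -1 (j = 3 - (12 - 8) = 3 - 1*4 = 3 - 4 = -1)
o = -1/2 (o = -1/2*1 = -1/2 ≈ -0.50000)
(j*k)*o = -1*90*(-1/2) = -90*(-1/2) = 45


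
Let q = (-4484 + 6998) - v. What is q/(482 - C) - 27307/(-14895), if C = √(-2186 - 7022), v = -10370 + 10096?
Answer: 6652913411/899404785 + 1394*I*√2302/60383 ≈ 7.397 + 1.1076*I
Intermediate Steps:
v = -274
C = 2*I*√2302 (C = √(-9208) = 2*I*√2302 ≈ 95.958*I)
q = 2788 (q = (-4484 + 6998) - 1*(-274) = 2514 + 274 = 2788)
q/(482 - C) - 27307/(-14895) = 2788/(482 - 2*I*√2302) - 27307/(-14895) = 2788/(482 - 2*I*√2302) - 27307*(-1/14895) = 2788/(482 - 2*I*√2302) + 27307/14895 = 27307/14895 + 2788/(482 - 2*I*√2302)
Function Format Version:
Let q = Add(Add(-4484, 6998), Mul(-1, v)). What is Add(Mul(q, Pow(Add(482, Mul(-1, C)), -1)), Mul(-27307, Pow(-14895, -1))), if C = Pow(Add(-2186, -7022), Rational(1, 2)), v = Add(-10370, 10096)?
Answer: Add(Rational(6652913411, 899404785), Mul(Rational(1394, 60383), I, Pow(2302, Rational(1, 2)))) ≈ Add(7.3970, Mul(1.1076, I))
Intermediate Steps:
v = -274
C = Mul(2, I, Pow(2302, Rational(1, 2))) (C = Pow(-9208, Rational(1, 2)) = Mul(2, I, Pow(2302, Rational(1, 2))) ≈ Mul(95.958, I))
q = 2788 (q = Add(Add(-4484, 6998), Mul(-1, -274)) = Add(2514, 274) = 2788)
Add(Mul(q, Pow(Add(482, Mul(-1, C)), -1)), Mul(-27307, Pow(-14895, -1))) = Add(Mul(2788, Pow(Add(482, Mul(-1, Mul(2, I, Pow(2302, Rational(1, 2))))), -1)), Mul(-27307, Pow(-14895, -1))) = Add(Mul(2788, Pow(Add(482, Mul(-2, I, Pow(2302, Rational(1, 2)))), -1)), Mul(-27307, Rational(-1, 14895))) = Add(Mul(2788, Pow(Add(482, Mul(-2, I, Pow(2302, Rational(1, 2)))), -1)), Rational(27307, 14895)) = Add(Rational(27307, 14895), Mul(2788, Pow(Add(482, Mul(-2, I, Pow(2302, Rational(1, 2)))), -1)))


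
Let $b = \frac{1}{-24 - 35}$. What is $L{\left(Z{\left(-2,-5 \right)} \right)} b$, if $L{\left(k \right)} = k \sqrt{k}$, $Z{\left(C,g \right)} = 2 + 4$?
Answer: $- \frac{6 \sqrt{6}}{59} \approx -0.2491$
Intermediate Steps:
$Z{\left(C,g \right)} = 6$
$b = - \frac{1}{59}$ ($b = \frac{1}{-59} = - \frac{1}{59} \approx -0.016949$)
$L{\left(k \right)} = k^{\frac{3}{2}}$
$L{\left(Z{\left(-2,-5 \right)} \right)} b = 6^{\frac{3}{2}} \left(- \frac{1}{59}\right) = 6 \sqrt{6} \left(- \frac{1}{59}\right) = - \frac{6 \sqrt{6}}{59}$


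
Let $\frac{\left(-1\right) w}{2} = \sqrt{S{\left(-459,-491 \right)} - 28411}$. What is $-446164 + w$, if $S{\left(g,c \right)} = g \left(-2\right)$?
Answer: $-446164 - 2 i \sqrt{27493} \approx -4.4616 \cdot 10^{5} - 331.62 i$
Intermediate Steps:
$S{\left(g,c \right)} = - 2 g$
$w = - 2 i \sqrt{27493}$ ($w = - 2 \sqrt{\left(-2\right) \left(-459\right) - 28411} = - 2 \sqrt{918 - 28411} = - 2 \sqrt{-27493} = - 2 i \sqrt{27493} \approx - 331.62 i$)
$-446164 + w = -446164 - 2 i \sqrt{27493}$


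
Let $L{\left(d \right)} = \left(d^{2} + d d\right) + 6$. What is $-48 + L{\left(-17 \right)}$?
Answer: $536$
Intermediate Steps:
$L{\left(d \right)} = 6 + 2 d^{2}$ ($L{\left(d \right)} = \left(d^{2} + d^{2}\right) + 6 = 2 d^{2} + 6 = 6 + 2 d^{2}$)
$-48 + L{\left(-17 \right)} = -48 + \left(6 + 2 \left(-17\right)^{2}\right) = -48 + \left(6 + 2 \cdot 289\right) = -48 + \left(6 + 578\right) = -48 + 584 = 536$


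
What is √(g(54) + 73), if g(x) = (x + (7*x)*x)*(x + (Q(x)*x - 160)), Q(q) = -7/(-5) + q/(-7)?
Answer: I*√11205864215/35 ≈ 3024.5*I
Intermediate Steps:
Q(q) = 7/5 - q/7 (Q(q) = -7*(-⅕) + q*(-⅐) = 7/5 - q/7)
g(x) = (x + 7*x²)*(-160 + x + x*(7/5 - x/7)) (g(x) = (x + (7*x)*x)*(x + ((7/5 - x/7)*x - 160)) = (x + 7*x²)*(x + (x*(7/5 - x/7) - 160)) = (x + 7*x²)*(x + (-160 + x*(7/5 - x/7))) = (x + 7*x²)*(-160 + x + x*(7/5 - x/7)))
√(g(54) + 73) = √((1/35)*54*(-5600 - 39116*54 - 35*54³ + 583*54²) + 73) = √((1/35)*54*(-5600 - 2112264 - 35*157464 + 583*2916) + 73) = √((1/35)*54*(-5600 - 2112264 - 5511240 + 1700028) + 73) = √((1/35)*54*(-5929076) + 73) = √(-320170104/35 + 73) = √(-320167549/35) = I*√11205864215/35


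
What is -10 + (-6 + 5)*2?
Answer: -12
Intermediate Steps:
-10 + (-6 + 5)*2 = -10 - 1*2 = -10 - 2 = -12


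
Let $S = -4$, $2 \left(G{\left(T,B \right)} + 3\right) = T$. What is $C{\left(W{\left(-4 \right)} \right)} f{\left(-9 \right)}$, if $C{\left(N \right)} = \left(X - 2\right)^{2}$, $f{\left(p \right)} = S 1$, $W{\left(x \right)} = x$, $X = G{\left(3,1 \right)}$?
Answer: $-49$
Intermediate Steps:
$G{\left(T,B \right)} = -3 + \frac{T}{2}$
$X = - \frac{3}{2}$ ($X = -3 + \frac{1}{2} \cdot 3 = -3 + \frac{3}{2} = - \frac{3}{2} \approx -1.5$)
$f{\left(p \right)} = -4$ ($f{\left(p \right)} = \left(-4\right) 1 = -4$)
$C{\left(N \right)} = \frac{49}{4}$ ($C{\left(N \right)} = \left(- \frac{3}{2} - 2\right)^{2} = \left(- \frac{7}{2}\right)^{2} = \frac{49}{4}$)
$C{\left(W{\left(-4 \right)} \right)} f{\left(-9 \right)} = \frac{49}{4} \left(-4\right) = -49$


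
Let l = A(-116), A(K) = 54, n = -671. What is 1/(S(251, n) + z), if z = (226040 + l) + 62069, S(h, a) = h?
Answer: 1/288414 ≈ 3.4672e-6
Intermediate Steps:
l = 54
z = 288163 (z = (226040 + 54) + 62069 = 226094 + 62069 = 288163)
1/(S(251, n) + z) = 1/(251 + 288163) = 1/288414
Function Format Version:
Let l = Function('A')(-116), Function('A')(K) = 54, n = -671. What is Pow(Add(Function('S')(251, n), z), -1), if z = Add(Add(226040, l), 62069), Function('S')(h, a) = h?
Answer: Rational(1, 288414) ≈ 3.4672e-6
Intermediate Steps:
l = 54
z = 288163 (z = Add(Add(226040, 54), 62069) = Add(226094, 62069) = 288163)
Pow(Add(Function('S')(251, n), z), -1) = Pow(Add(251, 288163), -1) = Pow(288414, -1) = Rational(1, 288414)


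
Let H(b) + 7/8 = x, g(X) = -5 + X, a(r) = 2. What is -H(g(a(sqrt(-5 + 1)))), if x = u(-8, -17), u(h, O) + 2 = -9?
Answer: 95/8 ≈ 11.875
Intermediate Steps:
u(h, O) = -11 (u(h, O) = -2 - 9 = -11)
x = -11
H(b) = -95/8 (H(b) = -7/8 - 11 = -95/8)
-H(g(a(sqrt(-5 + 1)))) = -1*(-95/8) = 95/8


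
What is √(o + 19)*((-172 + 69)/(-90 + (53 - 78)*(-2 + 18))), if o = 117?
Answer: 103*√34/245 ≈ 2.4514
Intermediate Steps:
√(o + 19)*((-172 + 69)/(-90 + (53 - 78)*(-2 + 18))) = √(117 + 19)*((-172 + 69)/(-90 + (53 - 78)*(-2 + 18))) = √136*(-103/(-90 - 25*16)) = (2*√34)*(-103/(-90 - 400)) = (2*√34)*(-103/(-490)) = (2*√34)*(-103*(-1/490)) = (2*√34)*(103/490) = 103*√34/245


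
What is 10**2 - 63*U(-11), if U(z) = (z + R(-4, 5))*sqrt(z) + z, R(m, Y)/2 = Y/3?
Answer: 793 + 483*I*sqrt(11) ≈ 793.0 + 1601.9*I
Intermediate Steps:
R(m, Y) = 2*Y/3 (R(m, Y) = 2*(Y/3) = 2*Y/3)
U(z) = z + sqrt(z)*(10/3 + z) (U(z) = (z + (2/3)*5)*sqrt(z) + z = (z + 10/3)*sqrt(z) + z = (10/3 + z)*sqrt(z) + z = sqrt(z)*(10/3 + z) + z = z + sqrt(z)*(10/3 + z))
10**2 - 63*U(-11) = 10**2 - 63*(-11 + (-11)**(3/2) + 10*sqrt(-11)/3) = 100 - 63*(-11 - 11*I*sqrt(11) + 10*(I*sqrt(11))/3) = 100 - 63*(-11 - 11*I*sqrt(11) + 10*I*sqrt(11)/3) = 100 - 63*(-11 - 23*I*sqrt(11)/3) = 100 + (693 + 483*I*sqrt(11)) = 793 + 483*I*sqrt(11)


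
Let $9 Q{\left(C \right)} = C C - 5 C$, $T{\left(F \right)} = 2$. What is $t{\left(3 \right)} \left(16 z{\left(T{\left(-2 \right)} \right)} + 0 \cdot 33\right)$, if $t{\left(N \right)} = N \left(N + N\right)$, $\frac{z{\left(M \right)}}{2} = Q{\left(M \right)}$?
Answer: $-384$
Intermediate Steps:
$Q{\left(C \right)} = - \frac{5 C}{9} + \frac{C^{2}}{9}$ ($Q{\left(C \right)} = \frac{C C - 5 C}{9} = \frac{C^{2} - 5 C}{9} = - \frac{5 C}{9} + \frac{C^{2}}{9}$)
$z{\left(M \right)} = \frac{2 M \left(-5 + M\right)}{9}$ ($z{\left(M \right)} = 2 \frac{M \left(-5 + M\right)}{9} = \frac{2 M \left(-5 + M\right)}{9}$)
$t{\left(N \right)} = 2 N^{2}$ ($t{\left(N \right)} = N 2 N = 2 N^{2}$)
$t{\left(3 \right)} \left(16 z{\left(T{\left(-2 \right)} \right)} + 0 \cdot 33\right) = 2 \cdot 3^{2} \left(16 \cdot \frac{2}{9} \cdot 2 \left(-5 + 2\right) + 0 \cdot 33\right) = 2 \cdot 9 \left(16 \cdot \frac{2}{9} \cdot 2 \left(-3\right) + 0\right) = 18 \left(16 \left(- \frac{4}{3}\right) + 0\right) = 18 \left(- \frac{64}{3} + 0\right) = 18 \left(- \frac{64}{3}\right) = -384$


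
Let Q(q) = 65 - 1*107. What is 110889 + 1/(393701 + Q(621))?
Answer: 43652452852/393659 ≈ 1.1089e+5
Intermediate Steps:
Q(q) = -42 (Q(q) = 65 - 107 = -42)
110889 + 1/(393701 + Q(621)) = 110889 + 1/(393701 - 42) = 110889 + 1/393659 = 43652452852/393659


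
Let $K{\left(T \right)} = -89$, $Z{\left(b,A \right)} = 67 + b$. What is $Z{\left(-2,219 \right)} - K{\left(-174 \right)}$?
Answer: $154$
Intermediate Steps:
$Z{\left(-2,219 \right)} - K{\left(-174 \right)} = \left(67 - 2\right) - -89 = 65 + 89 = 154$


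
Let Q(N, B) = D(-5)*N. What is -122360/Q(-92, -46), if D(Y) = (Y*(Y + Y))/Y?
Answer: -133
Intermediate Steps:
D(Y) = 2*Y (D(Y) = (Y*(2*Y))/Y = (2*Y²)/Y = 2*Y)
Q(N, B) = -10*N (Q(N, B) = (2*(-5))*N = -10*N)
-122360/Q(-92, -46) = -122360/((-10*(-92))) = -122360/920 = -1*133 = -133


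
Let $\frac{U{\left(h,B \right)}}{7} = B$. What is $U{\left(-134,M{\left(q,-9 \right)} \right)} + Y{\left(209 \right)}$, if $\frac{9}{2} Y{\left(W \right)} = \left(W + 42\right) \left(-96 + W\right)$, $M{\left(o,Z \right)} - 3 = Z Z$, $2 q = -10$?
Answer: $\frac{62018}{9} \approx 6890.9$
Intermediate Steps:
$q = -5$ ($q = \frac{1}{2} \left(-10\right) = -5$)
$M{\left(o,Z \right)} = 3 + Z^{2}$ ($M{\left(o,Z \right)} = 3 + Z Z = 3 + Z^{2}$)
$U{\left(h,B \right)} = 7 B$
$Y{\left(W \right)} = \frac{2 \left(-96 + W\right) \left(42 + W\right)}{9}$ ($Y{\left(W \right)} = \frac{2 \left(W + 42\right) \left(-96 + W\right)}{9} = \frac{2 \left(42 + W\right) \left(-96 + W\right)}{9} = \frac{2 \left(-96 + W\right) \left(42 + W\right)}{9}$)
$U{\left(-134,M{\left(q,-9 \right)} \right)} + Y{\left(209 \right)} = 7 \left(3 + \left(-9\right)^{2}\right) - \left(3404 - \frac{87362}{9}\right) = 7 \left(3 + 81\right) - - \frac{56726}{9} = 7 \cdot 84 - - \frac{56726}{9} = 588 + \frac{56726}{9} = \frac{62018}{9}$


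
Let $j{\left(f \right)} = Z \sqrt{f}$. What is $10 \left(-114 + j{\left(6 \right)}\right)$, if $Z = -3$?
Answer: $-1140 - 30 \sqrt{6} \approx -1213.5$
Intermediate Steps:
$j{\left(f \right)} = - 3 \sqrt{f}$
$10 \left(-114 + j{\left(6 \right)}\right) = 10 \left(-114 - 3 \sqrt{6}\right) = -1140 - 30 \sqrt{6}$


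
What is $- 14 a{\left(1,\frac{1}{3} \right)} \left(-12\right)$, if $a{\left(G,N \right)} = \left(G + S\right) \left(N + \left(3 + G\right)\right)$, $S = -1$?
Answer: $0$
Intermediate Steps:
$a{\left(G,N \right)} = \left(-1 + G\right) \left(3 + G + N\right)$ ($a{\left(G,N \right)} = \left(G - 1\right) \left(N + \left(3 + G\right)\right) = \left(-1 + G\right) \left(3 + G + N\right)$)
$- 14 a{\left(1,\frac{1}{3} \right)} \left(-12\right) = - 14 \left(-3 + 1^{2} - \frac{1}{3} + 2 \cdot 1 + 1 \cdot \frac{1}{3}\right) \left(-12\right) = - 14 \left(-3 + 1 - \frac{1}{3} + 2 + 1 \cdot \frac{1}{3}\right) \left(-12\right) = - 14 \left(-3 + 1 - \frac{1}{3} + 2 + \frac{1}{3}\right) \left(-12\right) = \left(-14\right) 0 \left(-12\right) = 0 \left(-12\right) = 0$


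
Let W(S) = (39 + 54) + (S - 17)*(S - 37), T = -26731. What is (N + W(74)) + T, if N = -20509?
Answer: -45038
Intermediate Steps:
W(S) = 93 + (-37 + S)*(-17 + S) (W(S) = 93 + (-17 + S)*(-37 + S) = 93 + (-37 + S)*(-17 + S))
(N + W(74)) + T = (-20509 + (722 + 74² - 54*74)) - 26731 = (-20509 + (722 + 5476 - 3996)) - 26731 = (-20509 + 2202) - 26731 = -18307 - 26731 = -45038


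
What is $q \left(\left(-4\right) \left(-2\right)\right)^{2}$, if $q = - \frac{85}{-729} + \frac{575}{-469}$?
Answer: $- \frac{24275840}{341901} \approx -71.003$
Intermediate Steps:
$q = - \frac{379310}{341901}$ ($q = \left(-85\right) \left(- \frac{1}{729}\right) + 575 \left(- \frac{1}{469}\right) = \frac{85}{729} - \frac{575}{469} = - \frac{379310}{341901} \approx -1.1094$)
$q \left(\left(-4\right) \left(-2\right)\right)^{2} = - \frac{379310 \left(\left(-4\right) \left(-2\right)\right)^{2}}{341901} = - \frac{379310 \cdot 8^{2}}{341901} = \left(- \frac{379310}{341901}\right) 64 = - \frac{24275840}{341901}$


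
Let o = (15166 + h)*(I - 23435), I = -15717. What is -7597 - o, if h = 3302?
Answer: 723051539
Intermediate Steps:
o = -723059136 (o = (15166 + 3302)*(-15717 - 23435) = 18468*(-39152) = -723059136)
-7597 - o = -7597 - 1*(-723059136) = -7597 + 723059136 = 723051539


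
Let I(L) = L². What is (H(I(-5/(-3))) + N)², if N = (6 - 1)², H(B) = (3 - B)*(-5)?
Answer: 46225/81 ≈ 570.68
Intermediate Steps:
H(B) = -15 + 5*B
N = 25 (N = 5² = 25)
(H(I(-5/(-3))) + N)² = ((-15 + 5*(-5/(-3))²) + 25)² = ((-15 + 5*(-5*(-⅓))²) + 25)² = ((-15 + 5*(5/3)²) + 25)² = ((-15 + 5*(25/9)) + 25)² = ((-15 + 125/9) + 25)² = (-10/9 + 25)² = (215/9)² = 46225/81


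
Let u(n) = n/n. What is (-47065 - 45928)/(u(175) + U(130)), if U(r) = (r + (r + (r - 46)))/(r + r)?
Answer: -6044545/151 ≈ -40030.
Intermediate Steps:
u(n) = 1
U(r) = (-46 + 3*r)/(2*r) (U(r) = (r + (r + (-46 + r)))/((2*r)) = (r + (-46 + 2*r))*(1/(2*r)) = (-46 + 3*r)*(1/(2*r)) = (-46 + 3*r)/(2*r))
(-47065 - 45928)/(u(175) + U(130)) = (-47065 - 45928)/(1 + (3/2 - 23/130)) = -92993/(1 + (3/2 - 23*1/130)) = -92993/(1 + (3/2 - 23/130)) = -92993/(1 + 86/65) = -92993/151/65 = -92993*65/151 = -6044545/151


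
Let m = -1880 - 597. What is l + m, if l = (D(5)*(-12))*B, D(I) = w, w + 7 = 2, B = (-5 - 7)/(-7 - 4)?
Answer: -26527/11 ≈ -2411.5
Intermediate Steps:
B = 12/11 (B = -12/(-11) = -12*(-1/11) = 12/11 ≈ 1.0909)
w = -5 (w = -7 + 2 = -5)
D(I) = -5
m = -2477
l = 720/11 (l = -5*(-12)*(12/11) = 60*(12/11) = 720/11 ≈ 65.455)
l + m = 720/11 - 2477 = -26527/11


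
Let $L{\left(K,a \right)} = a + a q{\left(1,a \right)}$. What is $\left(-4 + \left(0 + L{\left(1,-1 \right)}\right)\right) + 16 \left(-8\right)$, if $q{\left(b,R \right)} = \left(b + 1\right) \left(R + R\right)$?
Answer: $-129$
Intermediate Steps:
$q{\left(b,R \right)} = 2 R \left(1 + b\right)$ ($q{\left(b,R \right)} = \left(1 + b\right) 2 R = 2 R \left(1 + b\right)$)
$L{\left(K,a \right)} = a + 4 a^{2}$ ($L{\left(K,a \right)} = a + a 2 a \left(1 + 1\right) = a + a 2 a 2 = a + a 4 a = a + 4 a^{2}$)
$\left(-4 + \left(0 + L{\left(1,-1 \right)}\right)\right) + 16 \left(-8\right) = \left(-4 - \left(1 + 4 \left(-1\right)\right)\right) + 16 \left(-8\right) = \left(-4 + \left(0 - \left(1 - 4\right)\right)\right) - 128 = \left(-4 + \left(0 - -3\right)\right) - 128 = \left(-4 + \left(0 + 3\right)\right) - 128 = \left(-4 + 3\right) - 128 = -1 - 128 = -129$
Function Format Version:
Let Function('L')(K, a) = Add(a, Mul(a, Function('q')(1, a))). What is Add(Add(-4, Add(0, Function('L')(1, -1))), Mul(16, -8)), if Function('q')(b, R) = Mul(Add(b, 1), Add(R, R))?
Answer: -129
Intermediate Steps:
Function('q')(b, R) = Mul(2, R, Add(1, b)) (Function('q')(b, R) = Mul(Add(1, b), Mul(2, R)) = Mul(2, R, Add(1, b)))
Function('L')(K, a) = Add(a, Mul(4, Pow(a, 2))) (Function('L')(K, a) = Add(a, Mul(a, Mul(2, a, Add(1, 1)))) = Add(a, Mul(a, Mul(2, a, 2))) = Add(a, Mul(a, Mul(4, a))) = Add(a, Mul(4, Pow(a, 2))))
Add(Add(-4, Add(0, Function('L')(1, -1))), Mul(16, -8)) = Add(Add(-4, Add(0, Mul(-1, Add(1, Mul(4, -1))))), Mul(16, -8)) = Add(Add(-4, Add(0, Mul(-1, Add(1, -4)))), -128) = Add(Add(-4, Add(0, Mul(-1, -3))), -128) = Add(Add(-4, Add(0, 3)), -128) = Add(Add(-4, 3), -128) = Add(-1, -128) = -129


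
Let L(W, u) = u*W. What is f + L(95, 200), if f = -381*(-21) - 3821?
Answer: 23180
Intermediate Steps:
L(W, u) = W*u
f = 4180 (f = 8001 - 3821 = 4180)
f + L(95, 200) = 4180 + 95*200 = 4180 + 19000 = 23180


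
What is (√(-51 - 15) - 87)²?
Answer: (87 - I*√66)² ≈ 7503.0 - 1413.6*I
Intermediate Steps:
(√(-51 - 15) - 87)² = (√(-66) - 87)² = (I*√66 - 87)² = (-87 + I*√66)²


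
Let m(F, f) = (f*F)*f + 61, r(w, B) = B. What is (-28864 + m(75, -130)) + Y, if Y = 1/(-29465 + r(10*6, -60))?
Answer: 36572528924/29525 ≈ 1.2387e+6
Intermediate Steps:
Y = -1/29525 (Y = 1/(-29465 - 60) = 1/(-29525) = -1/29525 ≈ -3.3870e-5)
m(F, f) = 61 + F*f² (m(F, f) = (F*f)*f + 61 = F*f² + 61 = 61 + F*f²)
(-28864 + m(75, -130)) + Y = (-28864 + (61 + 75*(-130)²)) - 1/29525 = (-28864 + (61 + 75*16900)) - 1/29525 = (-28864 + (61 + 1267500)) - 1/29525 = (-28864 + 1267561) - 1/29525 = 1238697 - 1/29525 = 36572528924/29525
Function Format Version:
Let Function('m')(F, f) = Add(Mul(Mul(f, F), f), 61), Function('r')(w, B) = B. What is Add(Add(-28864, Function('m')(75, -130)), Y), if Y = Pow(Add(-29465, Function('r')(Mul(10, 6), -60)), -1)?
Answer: Rational(36572528924, 29525) ≈ 1.2387e+6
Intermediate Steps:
Y = Rational(-1, 29525) (Y = Pow(Add(-29465, -60), -1) = Pow(-29525, -1) = Rational(-1, 29525) ≈ -3.3870e-5)
Function('m')(F, f) = Add(61, Mul(F, Pow(f, 2))) (Function('m')(F, f) = Add(Mul(Mul(F, f), f), 61) = Add(Mul(F, Pow(f, 2)), 61) = Add(61, Mul(F, Pow(f, 2))))
Add(Add(-28864, Function('m')(75, -130)), Y) = Add(Add(-28864, Add(61, Mul(75, Pow(-130, 2)))), Rational(-1, 29525)) = Add(Add(-28864, Add(61, Mul(75, 16900))), Rational(-1, 29525)) = Add(Add(-28864, Add(61, 1267500)), Rational(-1, 29525)) = Add(Add(-28864, 1267561), Rational(-1, 29525)) = Add(1238697, Rational(-1, 29525)) = Rational(36572528924, 29525)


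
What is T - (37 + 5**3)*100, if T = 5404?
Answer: -10796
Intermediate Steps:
T - (37 + 5**3)*100 = 5404 - (37 + 5**3)*100 = 5404 - (37 + 125)*100 = 5404 - 162*100 = 5404 - 1*16200 = 5404 - 16200 = -10796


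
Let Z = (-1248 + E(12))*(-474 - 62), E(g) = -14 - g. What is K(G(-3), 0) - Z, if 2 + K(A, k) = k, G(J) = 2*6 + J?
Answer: -682866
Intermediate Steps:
G(J) = 12 + J
Z = 682864 (Z = (-1248 + (-14 - 1*12))*(-474 - 62) = (-1248 + (-14 - 12))*(-536) = (-1248 - 26)*(-536) = -1274*(-536) = 682864)
K(A, k) = -2 + k
K(G(-3), 0) - Z = (-2 + 0) - 1*682864 = -2 - 682864 = -682866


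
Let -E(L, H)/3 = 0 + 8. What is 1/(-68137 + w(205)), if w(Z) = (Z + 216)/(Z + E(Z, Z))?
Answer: -181/12332376 ≈ -1.4677e-5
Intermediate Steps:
E(L, H) = -24 (E(L, H) = -3*(0 + 8) = -3*8 = -24)
w(Z) = (216 + Z)/(-24 + Z) (w(Z) = (Z + 216)/(Z - 24) = (216 + Z)/(-24 + Z))
1/(-68137 + w(205)) = 1/(-68137 + (216 + 205)/(-24 + 205)) = 1/(-68137 + 421/181) = 1/(-12332376/181) = -181/12332376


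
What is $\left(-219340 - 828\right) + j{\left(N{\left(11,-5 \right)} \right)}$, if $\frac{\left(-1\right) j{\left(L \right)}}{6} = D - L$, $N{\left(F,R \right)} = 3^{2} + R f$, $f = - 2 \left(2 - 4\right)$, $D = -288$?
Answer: $-218506$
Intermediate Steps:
$f = 4$ ($f = \left(-2\right) \left(-2\right) = 4$)
$N{\left(F,R \right)} = 9 + 4 R$ ($N{\left(F,R \right)} = 3^{2} + R 4 = 9 + 4 R$)
$j{\left(L \right)} = 1728 + 6 L$ ($j{\left(L \right)} = - 6 \left(-288 - L\right) = 1728 + 6 L$)
$\left(-219340 - 828\right) + j{\left(N{\left(11,-5 \right)} \right)} = \left(-219340 - 828\right) + \left(1728 + 6 \left(9 + 4 \left(-5\right)\right)\right) = -220168 + \left(1728 + 6 \left(9 - 20\right)\right) = -220168 + \left(1728 + 6 \left(-11\right)\right) = -220168 + \left(1728 - 66\right) = -220168 + 1662 = -218506$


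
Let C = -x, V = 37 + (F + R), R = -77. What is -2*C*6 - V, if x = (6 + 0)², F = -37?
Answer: 509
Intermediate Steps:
x = 36 (x = 6² = 36)
V = -77 (V = 37 + (-37 - 77) = 37 - 114 = -77)
C = -36 (C = -1*36 = -36)
-2*C*6 - V = -2*(-36)*6 - 1*(-77) = 72*6 + 77 = 432 + 77 = 509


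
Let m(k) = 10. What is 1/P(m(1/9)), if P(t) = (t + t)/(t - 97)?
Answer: -87/20 ≈ -4.3500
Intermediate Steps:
P(t) = 2*t/(-97 + t) (P(t) = (2*t)/(-97 + t) = 2*t/(-97 + t))
1/P(m(1/9)) = 1/(2*10/(-97 + 10)) = 1/(2*10/(-87)) = 1/(2*10*(-1/87)) = 1/(-20/87) = -87/20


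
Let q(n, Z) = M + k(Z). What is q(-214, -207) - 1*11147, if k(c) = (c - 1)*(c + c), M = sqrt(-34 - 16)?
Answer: 74965 + 5*I*sqrt(2) ≈ 74965.0 + 7.0711*I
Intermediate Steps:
M = 5*I*sqrt(2) (M = sqrt(-50) = 5*I*sqrt(2) ≈ 7.0711*I)
k(c) = 2*c*(-1 + c) (k(c) = (-1 + c)*(2*c) = 2*c*(-1 + c))
q(n, Z) = 2*Z*(-1 + Z) + 5*I*sqrt(2) (q(n, Z) = 5*I*sqrt(2) + 2*Z*(-1 + Z) = 2*Z*(-1 + Z) + 5*I*sqrt(2))
q(-214, -207) - 1*11147 = (2*(-207)*(-1 - 207) + 5*I*sqrt(2)) - 1*11147 = (2*(-207)*(-208) + 5*I*sqrt(2)) - 11147 = (86112 + 5*I*sqrt(2)) - 11147 = 74965 + 5*I*sqrt(2)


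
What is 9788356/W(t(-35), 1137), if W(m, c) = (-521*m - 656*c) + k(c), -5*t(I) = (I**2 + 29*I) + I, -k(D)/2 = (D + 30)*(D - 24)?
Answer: -9788356/3325379 ≈ -2.9435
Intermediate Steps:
k(D) = -2*(-24 + D)*(30 + D) (k(D) = -2*(D + 30)*(D - 24) = -2*(30 + D)*(-24 + D) = -2*(-24 + D)*(30 + D))
t(I) = -6*I - I**2/5 (t(I) = -((I**2 + 29*I) + I)/5 = -(I**2 + 30*I)/5 = -6*I - I**2/5)
W(m, c) = 1440 - 668*c - 521*m - 2*c**2 (W(m, c) = (-521*m - 656*c) + (1440 - 12*c - 2*c**2) = (-656*c - 521*m) + (1440 - 12*c - 2*c**2) = 1440 - 668*c - 521*m - 2*c**2)
9788356/W(t(-35), 1137) = 9788356/(1440 - 668*1137 - (-521)*(-35)*(30 - 35)/5 - 2*1137**2) = 9788356/(1440 - 759516 - (-521)*(-35)*(-5)/5 - 2*1292769) = 9788356/(1440 - 759516 - 521*(-35) - 2585538) = 9788356/(1440 - 759516 + 18235 - 2585538) = 9788356/(-3325379) = 9788356*(-1/3325379) = -9788356/3325379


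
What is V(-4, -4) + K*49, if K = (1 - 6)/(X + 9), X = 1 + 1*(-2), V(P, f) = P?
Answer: -277/8 ≈ -34.625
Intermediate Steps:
X = -1 (X = 1 - 2 = -1)
K = -5/8 (K = (1 - 6)/(-1 + 9) = -5/8 ≈ -0.62500)
V(-4, -4) + K*49 = -4 - 5/8*49 = -4 - 245/8 = -277/8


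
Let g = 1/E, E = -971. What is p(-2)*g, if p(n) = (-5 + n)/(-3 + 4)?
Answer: 7/971 ≈ 0.0072091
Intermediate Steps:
p(n) = -5 + n (p(n) = (-5 + n)/1 = (-5 + n)*1 = -5 + n)
g = -1/971 (g = 1/(-971) = -1/971 ≈ -0.0010299)
p(-2)*g = (-5 - 2)*(-1/971) = -7*(-1/971) = 7/971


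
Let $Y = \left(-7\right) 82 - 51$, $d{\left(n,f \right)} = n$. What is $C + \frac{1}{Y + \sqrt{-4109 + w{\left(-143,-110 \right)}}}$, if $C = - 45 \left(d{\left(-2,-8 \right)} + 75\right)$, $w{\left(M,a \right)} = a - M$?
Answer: $- \frac{1296593410}{394701} - \frac{2 i \sqrt{1019}}{394701} \approx -3285.0 - 0.00016175 i$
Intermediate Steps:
$Y = -625$ ($Y = -574 - 51 = -625$)
$C = -3285$ ($C = - 45 \left(-2 + 75\right) = \left(-45\right) 73 = -3285$)
$C + \frac{1}{Y + \sqrt{-4109 + w{\left(-143,-110 \right)}}} = -3285 + \frac{1}{-625 + \sqrt{-4109 - -33}} = -3285 + \frac{1}{-625 + \sqrt{-4109 + \left(-110 + 143\right)}} = -3285 + \frac{1}{-625 + \sqrt{-4109 + 33}} = -3285 + \frac{1}{-625 + \sqrt{-4076}} = -3285 + \frac{1}{-625 + 2 i \sqrt{1019}}$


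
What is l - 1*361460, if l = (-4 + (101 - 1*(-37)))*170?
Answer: -338680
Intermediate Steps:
l = 22780 (l = (-4 + (101 + 37))*170 = (-4 + 138)*170 = 134*170 = 22780)
l - 1*361460 = 22780 - 1*361460 = 22780 - 361460 = -338680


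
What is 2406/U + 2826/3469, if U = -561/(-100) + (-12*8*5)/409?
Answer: 113960369158/209815527 ≈ 543.15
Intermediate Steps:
U = 181449/40900 (U = -561*(-1/100) - 96*5*(1/409) = 561/100 - 480*1/409 = 561/100 - 480/409 = 181449/40900 ≈ 4.4364)
2406/U + 2826/3469 = 2406/(181449/40900) + 2826/3469 = 2406*(40900/181449) + 2826*(1/3469) = 32801800/60483 + 2826/3469 = 113960369158/209815527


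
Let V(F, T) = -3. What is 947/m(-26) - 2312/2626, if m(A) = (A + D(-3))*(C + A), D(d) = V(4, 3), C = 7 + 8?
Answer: 874647/418847 ≈ 2.0882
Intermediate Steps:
C = 15
D(d) = -3
m(A) = (-3 + A)*(15 + A) (m(A) = (A - 3)*(15 + A) = (-3 + A)*(15 + A))
947/m(-26) - 2312/2626 = 947/(-45 + (-26)² + 12*(-26)) - 2312/2626 = 947/(-45 + 676 - 312) - 2312*1/2626 = 947/319 - 1156/1313 = 874647/418847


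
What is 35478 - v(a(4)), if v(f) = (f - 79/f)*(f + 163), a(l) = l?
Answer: 152433/4 ≈ 38108.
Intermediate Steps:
v(f) = (163 + f)*(f - 79/f) (v(f) = (f - 79/f)*(163 + f) = (163 + f)*(f - 79/f))
35478 - v(a(4)) = 35478 - (-79 + 4**2 - 12877/4 + 163*4) = 35478 - (-79 + 16 - 12877*1/4 + 652) = 35478 - (-79 + 16 - 12877/4 + 652) = 35478 - 1*(-10521/4) = 35478 + 10521/4 = 152433/4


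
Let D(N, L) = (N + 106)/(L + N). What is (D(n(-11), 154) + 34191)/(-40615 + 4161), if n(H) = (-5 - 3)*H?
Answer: -2068604/2205467 ≈ -0.93794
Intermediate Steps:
n(H) = -8*H
D(N, L) = (106 + N)/(L + N)
(D(n(-11), 154) + 34191)/(-40615 + 4161) = ((106 - 8*(-11))/(154 - 8*(-11)) + 34191)/(-40615 + 4161) = ((106 + 88)/(154 + 88) + 34191)/(-36454) = (194/242 + 34191)*(-1/36454) = ((1/242)*194 + 34191)*(-1/36454) = (97/121 + 34191)*(-1/36454) = (4137208/121)*(-1/36454) = -2068604/2205467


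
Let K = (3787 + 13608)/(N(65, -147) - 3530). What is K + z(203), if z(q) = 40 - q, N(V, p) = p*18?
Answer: -1024083/6176 ≈ -165.82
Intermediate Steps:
N(V, p) = 18*p
K = -17395/6176 (K = (3787 + 13608)/(18*(-147) - 3530) = 17395/(-2646 - 3530) = 17395/(-6176) = 17395*(-1/6176) = -17395/6176 ≈ -2.8165)
K + z(203) = -17395/6176 + (40 - 1*203) = -17395/6176 + (40 - 203) = -17395/6176 - 163 = -1024083/6176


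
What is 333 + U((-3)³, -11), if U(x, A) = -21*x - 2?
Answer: 898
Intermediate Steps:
U(x, A) = -2 - 21*x
333 + U((-3)³, -11) = 333 + (-2 - 21*(-3)³) = 333 + (-2 - 21*(-27)) = 333 + (-2 + 567) = 333 + 565 = 898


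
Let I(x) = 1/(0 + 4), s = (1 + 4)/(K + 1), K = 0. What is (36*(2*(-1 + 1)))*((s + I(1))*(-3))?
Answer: 0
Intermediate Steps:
s = 5 (s = (1 + 4)/(0 + 1) = 5/1 = 5*1 = 5)
I(x) = ¼ (I(x) = 1/4 = ¼)
(36*(2*(-1 + 1)))*((s + I(1))*(-3)) = (36*(2*(-1 + 1)))*((5 + ¼)*(-3)) = (36*(2*0))*((21/4)*(-3)) = (36*0)*(-63/4) = 0*(-63/4) = 0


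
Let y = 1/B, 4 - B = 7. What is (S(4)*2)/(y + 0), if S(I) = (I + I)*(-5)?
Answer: 240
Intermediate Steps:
B = -3 (B = 4 - 1*7 = 4 - 7 = -3)
y = -⅓ (y = 1/(-3) = -⅓ ≈ -0.33333)
S(I) = -10*I (S(I) = (2*I)*(-5) = -10*I)
(S(4)*2)/(y + 0) = (-10*4*2)/(-⅓ + 0) = (-40*2)/(-⅓) = -80*(-3) = 240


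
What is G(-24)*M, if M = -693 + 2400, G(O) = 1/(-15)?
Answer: -569/5 ≈ -113.80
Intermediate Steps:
G(O) = -1/15
M = 1707
G(-24)*M = -1/15*1707 = -569/5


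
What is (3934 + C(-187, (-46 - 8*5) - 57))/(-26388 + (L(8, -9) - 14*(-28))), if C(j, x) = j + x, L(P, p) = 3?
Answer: -212/1529 ≈ -0.13865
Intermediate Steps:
(3934 + C(-187, (-46 - 8*5) - 57))/(-26388 + (L(8, -9) - 14*(-28))) = (3934 + (-187 + ((-46 - 8*5) - 57)))/(-26388 + (3 - 14*(-28))) = (3934 + (-187 + ((-46 - 40) - 57)))/(-26388 + (3 + 392)) = (3934 + (-187 + (-86 - 57)))/(-26388 + 395) = (3934 + (-187 - 143))/(-25993) = (3934 - 330)*(-1/25993) = 3604*(-1/25993) = -212/1529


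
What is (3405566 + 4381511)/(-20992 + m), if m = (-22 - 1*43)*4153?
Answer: -7787077/290937 ≈ -26.766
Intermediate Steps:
m = -269945 (m = (-22 - 43)*4153 = -65*4153 = -269945)
(3405566 + 4381511)/(-20992 + m) = (3405566 + 4381511)/(-20992 - 269945) = 7787077/(-290937) = 7787077*(-1/290937) = -7787077/290937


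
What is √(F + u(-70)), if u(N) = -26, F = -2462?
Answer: 2*I*√622 ≈ 49.88*I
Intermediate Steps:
√(F + u(-70)) = √(-2462 - 26) = √(-2488) = 2*I*√622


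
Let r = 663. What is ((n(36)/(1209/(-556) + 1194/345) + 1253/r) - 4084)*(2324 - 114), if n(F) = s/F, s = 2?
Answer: -6678311158310/740277 ≈ -9.0214e+6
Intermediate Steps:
n(F) = 2/F
((n(36)/(1209/(-556) + 1194/345) + 1253/r) - 4084)*(2324 - 114) = (((2/36)/(1209/(-556) + 1194/345) + 1253/663) - 4084)*(2324 - 114) = (((2*(1/36))/(1209*(-1/556) + 1194*(1/345)) + 1253*(1/663)) - 4084)*2210 = ((1/(18*(-1209/556 + 398/115)) + 1253/663) - 4084)*2210 = ((1/(18*(82253/63940)) + 1253/663) - 4084)*2210 = (((1/18)*(63940/82253) + 1253/663) - 4084)*2210 = ((31970/740277 + 1253/663) - 4084)*2210 = (316254397/163601217 - 4084)*2210 = -667831115831/163601217*2210 = -6678311158310/740277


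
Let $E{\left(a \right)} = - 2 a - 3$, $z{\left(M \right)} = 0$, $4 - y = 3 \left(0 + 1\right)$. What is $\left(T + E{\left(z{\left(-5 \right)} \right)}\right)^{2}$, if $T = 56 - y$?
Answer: $2704$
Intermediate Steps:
$y = 1$ ($y = 4 - 3 \left(0 + 1\right) = 4 - 3 \cdot 1 = 4 - 3 = 1$)
$E{\left(a \right)} = -3 - 2 a$
$T = 55$ ($T = 56 - 1 = 55$)
$\left(T + E{\left(z{\left(-5 \right)} \right)}\right)^{2} = \left(55 - 3\right)^{2} = 52^{2} = 2704$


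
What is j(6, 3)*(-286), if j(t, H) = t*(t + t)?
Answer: -20592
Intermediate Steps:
j(t, H) = 2*t² (j(t, H) = t*(2*t) = 2*t²)
j(6, 3)*(-286) = (2*6²)*(-286) = (2*36)*(-286) = 72*(-286) = -20592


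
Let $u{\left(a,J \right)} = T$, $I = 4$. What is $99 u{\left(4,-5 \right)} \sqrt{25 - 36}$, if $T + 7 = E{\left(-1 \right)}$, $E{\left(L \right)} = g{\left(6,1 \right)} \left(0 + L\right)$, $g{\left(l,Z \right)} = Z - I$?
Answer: $- 396 i \sqrt{11} \approx - 1313.4 i$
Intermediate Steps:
$g{\left(l,Z \right)} = -4 + Z$ ($g{\left(l,Z \right)} = Z - 4 = -4 + Z$)
$E{\left(L \right)} = - 3 L$ ($E{\left(L \right)} = \left(-4 + 1\right) \left(0 + L\right) = - 3 L$)
$T = -4$ ($T = -7 - -3 = -7 + 3 = -4$)
$u{\left(a,J \right)} = -4$
$99 u{\left(4,-5 \right)} \sqrt{25 - 36} = 99 \left(-4\right) \sqrt{25 - 36} = - 396 \sqrt{-11} = - 396 i \sqrt{11}$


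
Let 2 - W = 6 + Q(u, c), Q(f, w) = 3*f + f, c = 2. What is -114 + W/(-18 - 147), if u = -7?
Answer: -6278/55 ≈ -114.15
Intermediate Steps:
Q(f, w) = 4*f
W = 24 (W = 2 - (6 + 4*(-7)) = 2 - (6 - 28) = 2 - 1*(-22) = 2 + 22 = 24)
-114 + W/(-18 - 147) = -114 + 24/(-18 - 147) = -114 + 24/(-165) = -114 - 1/165*24 = -114 - 8/55 = -6278/55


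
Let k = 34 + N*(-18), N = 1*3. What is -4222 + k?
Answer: -4242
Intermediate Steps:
N = 3
k = -20 (k = 34 + 3*(-18) = 34 - 54 = -20)
-4222 + k = -4222 - 20 = -4242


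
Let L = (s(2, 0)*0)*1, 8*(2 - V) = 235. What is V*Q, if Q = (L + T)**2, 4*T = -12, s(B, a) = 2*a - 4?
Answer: -1971/8 ≈ -246.38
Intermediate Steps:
V = -219/8 (V = 2 - 1/8*235 = 2 - 235/8 = -219/8 ≈ -27.375)
s(B, a) = -4 + 2*a
T = -3 (T = (1/4)*(-12) = -3)
L = 0 (L = ((-4 + 2*0)*0)*1 = ((-4 + 0)*0)*1 = -4*0*1 = 0*1 = 0)
Q = 9 (Q = (0 - 3)**2 = (-3)**2 = 9)
V*Q = -219/8*9 = -1971/8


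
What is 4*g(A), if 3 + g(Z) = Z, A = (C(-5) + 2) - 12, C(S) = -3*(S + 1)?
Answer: -4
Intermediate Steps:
C(S) = -3 - 3*S (C(S) = -3*(1 + S) = -3 - 3*S)
A = 2 (A = ((-3 - 3*(-5)) + 2) - 12 = ((-3 + 15) + 2) - 12 = (12 + 2) - 12 = 14 - 12 = 2)
g(Z) = -3 + Z
4*g(A) = 4*(-3 + 2) = 4*(-1) = -4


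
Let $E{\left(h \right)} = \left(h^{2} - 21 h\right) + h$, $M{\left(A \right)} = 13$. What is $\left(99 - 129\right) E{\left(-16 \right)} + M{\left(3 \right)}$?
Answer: $-17267$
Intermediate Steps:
$E{\left(h \right)} = h^{2} - 20 h$
$\left(99 - 129\right) E{\left(-16 \right)} + M{\left(3 \right)} = \left(99 - 129\right) \left(- 16 \left(-20 - 16\right)\right) + 13 = \left(99 - 129\right) \left(\left(-16\right) \left(-36\right)\right) + 13 = \left(-30\right) 576 + 13 = -17280 + 13 = -17267$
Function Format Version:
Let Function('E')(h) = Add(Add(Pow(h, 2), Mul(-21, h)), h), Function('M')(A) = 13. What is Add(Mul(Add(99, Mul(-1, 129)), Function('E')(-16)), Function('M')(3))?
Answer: -17267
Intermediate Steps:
Function('E')(h) = Add(Pow(h, 2), Mul(-20, h))
Add(Mul(Add(99, Mul(-1, 129)), Function('E')(-16)), Function('M')(3)) = Add(Mul(Add(99, Mul(-1, 129)), Mul(-16, Add(-20, -16))), 13) = Add(Mul(Add(99, -129), Mul(-16, -36)), 13) = Add(Mul(-30, 576), 13) = Add(-17280, 13) = -17267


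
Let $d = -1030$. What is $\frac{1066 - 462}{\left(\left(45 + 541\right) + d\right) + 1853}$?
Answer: $\frac{604}{1409} \approx 0.42867$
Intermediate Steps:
$\frac{1066 - 462}{\left(\left(45 + 541\right) + d\right) + 1853} = \frac{1066 - 462}{\left(\left(45 + 541\right) - 1030\right) + 1853} = \frac{604}{\left(586 - 1030\right) + 1853} = \frac{604}{-444 + 1853} = \frac{604}{1409}$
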